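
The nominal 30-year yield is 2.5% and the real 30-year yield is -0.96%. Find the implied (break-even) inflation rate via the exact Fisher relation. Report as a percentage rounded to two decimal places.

3.49%

(1 + π) = (1 + i)/(1 + r) = 1.02500 / 0.99040 = 1.034935
Break-even inflation = 1.034935 − 1 → 3.49%.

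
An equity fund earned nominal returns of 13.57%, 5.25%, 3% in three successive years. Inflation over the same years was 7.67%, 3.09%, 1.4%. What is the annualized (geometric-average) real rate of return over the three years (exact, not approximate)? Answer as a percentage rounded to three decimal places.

Compound the nominal returns: 1.1357 × 1.0525 × 1.0300 = 1.231183978.
Compound inflation: 1.0767 × 1.0309 × 1.0140 = 1.125509610.
Deflate: 1.231183978 / 1.125509610 = 1.093890240.
Annualized real rate = 1.093890240^(1/3) − 1 = 3.03654% → 3.037%.

3.037%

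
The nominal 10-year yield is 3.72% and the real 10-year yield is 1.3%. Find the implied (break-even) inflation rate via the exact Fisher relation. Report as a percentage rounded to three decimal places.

2.389%

(1 + π) = (1 + i)/(1 + r) = 1.03720 / 1.01300 = 1.023889
Break-even inflation = 1.023889 − 1 → 2.389%.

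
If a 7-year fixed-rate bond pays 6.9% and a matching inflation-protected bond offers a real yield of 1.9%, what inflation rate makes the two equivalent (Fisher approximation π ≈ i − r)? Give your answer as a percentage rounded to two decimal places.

π ≈ i − r = 6.9% − 1.9% → 5.00%.

5.00%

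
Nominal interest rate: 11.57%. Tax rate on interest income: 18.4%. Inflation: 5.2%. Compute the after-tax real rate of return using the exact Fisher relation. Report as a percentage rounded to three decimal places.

After-tax nominal return = 11.57% × (1 − 0.184) = 9.44112%.
1 + r = 1.0944112 / 1.05200 = 1.0403148
After-tax real rate = 1.0403148 − 1 → 4.031%.

4.031%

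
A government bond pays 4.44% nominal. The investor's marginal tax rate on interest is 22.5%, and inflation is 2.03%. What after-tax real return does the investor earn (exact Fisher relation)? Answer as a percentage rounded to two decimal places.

1.38%

After-tax nominal return = 4.44% × (1 − 0.225) = 3.4410%.
1 + r = 1.03441 / 1.02030 = 1.013829
After-tax real rate = 1.013829 − 1 → 1.38%.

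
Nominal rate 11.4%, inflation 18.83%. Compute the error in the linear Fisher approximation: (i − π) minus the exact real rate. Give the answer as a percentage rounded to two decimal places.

Approximate: r ≈ 11.400% − 18.830% = -7.4300%
Exact: (1 + 0.1140)/(1 + 0.1883) − 1 = -6.2526%
Error = -7.4300% − (-6.2526%) = -1.1774% → -1.18%.

-1.18%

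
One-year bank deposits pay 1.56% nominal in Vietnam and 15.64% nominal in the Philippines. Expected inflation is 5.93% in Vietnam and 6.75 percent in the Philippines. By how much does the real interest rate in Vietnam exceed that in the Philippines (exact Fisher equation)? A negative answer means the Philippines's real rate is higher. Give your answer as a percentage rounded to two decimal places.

Vietnam: (1 + 0.0156)/(1 + 0.0593) − 1 = -4.1254%
The Philippines: (1 + 0.1564)/(1 + 0.0675) − 1 = 8.3279%
Differential = -4.1254% − 8.3279% = -12.4532% → -12.45%.

-12.45%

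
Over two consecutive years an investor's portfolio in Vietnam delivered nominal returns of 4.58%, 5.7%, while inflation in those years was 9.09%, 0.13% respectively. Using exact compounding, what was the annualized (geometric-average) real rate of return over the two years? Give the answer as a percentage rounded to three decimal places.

0.598%

Compound the nominal returns: 1.0458 × 1.0570 = 1.105410600.
Compound inflation: 1.0909 × 1.0013 = 1.092318170.
Deflate: 1.105410600 / 1.092318170 = 1.011985912.
Annualized real rate = 1.011985912^(1/2) − 1 = 0.59751% → 0.598%.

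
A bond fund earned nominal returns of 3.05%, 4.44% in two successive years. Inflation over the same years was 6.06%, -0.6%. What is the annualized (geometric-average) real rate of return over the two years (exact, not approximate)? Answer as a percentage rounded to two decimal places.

1.04%

Compound the nominal returns: 1.0305 × 1.0444 = 1.07625420.
Compound inflation: 1.0606 × 0.9940 = 1.05423640.
Deflate: 1.07625420 / 1.05423640 = 1.02088507.
Annualized real rate = 1.02088507^(1/2) − 1 = 1.0389% → 1.04%.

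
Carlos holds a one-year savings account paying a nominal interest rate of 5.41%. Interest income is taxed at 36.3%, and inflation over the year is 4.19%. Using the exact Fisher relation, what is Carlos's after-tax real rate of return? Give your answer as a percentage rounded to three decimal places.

After-tax nominal return = 5.41% × (1 − 0.363) = 3.44617%.
1 + r = 1.0344617 / 1.04190 = 0.992861
After-tax real rate = 0.992861 − 1 → -0.714%.

-0.714%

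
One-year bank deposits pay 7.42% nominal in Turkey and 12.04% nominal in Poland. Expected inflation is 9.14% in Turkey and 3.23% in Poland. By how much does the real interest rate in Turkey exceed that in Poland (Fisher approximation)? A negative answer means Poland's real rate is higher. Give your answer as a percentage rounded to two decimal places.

-10.53%

Turkey: 7.42% − 9.14% = -1.720%
Poland: 12.04% − 3.23% = 8.810%
Differential = -10.530% → -10.53%.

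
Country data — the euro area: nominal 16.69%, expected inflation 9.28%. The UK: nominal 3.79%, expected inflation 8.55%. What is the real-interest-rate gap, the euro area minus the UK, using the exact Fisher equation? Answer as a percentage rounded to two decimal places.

The euro area: (1 + 0.1669)/(1 + 0.0928) − 1 = 6.7807%
The UK: (1 + 0.0379)/(1 + 0.0855) − 1 = -4.3851%
Differential = 6.7807% − (-4.3851%) = 11.1658% → 11.17%.

11.17%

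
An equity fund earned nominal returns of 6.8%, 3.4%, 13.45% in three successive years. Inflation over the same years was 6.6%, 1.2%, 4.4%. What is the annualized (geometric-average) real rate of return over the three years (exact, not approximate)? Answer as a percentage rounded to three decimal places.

3.614%

Compound the nominal returns: 1.0680 × 1.0340 × 1.1345 = 1.25284196.
Compound inflation: 1.0660 × 1.0120 × 1.0440 = 1.12625885.
Deflate: 1.25284196 / 1.12625885 = 1.11239256.
Annualized real rate = 1.11239256^(1/3) − 1 = 3.6142% → 3.614%.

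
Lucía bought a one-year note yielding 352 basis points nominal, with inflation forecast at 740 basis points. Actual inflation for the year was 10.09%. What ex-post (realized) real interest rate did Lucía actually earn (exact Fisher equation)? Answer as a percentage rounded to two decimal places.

Ex-post: (1 + 0.0352)/(1 + 0.1009) − 1 = -5.9678%
So the realized real rate is -5.97%.

-5.97%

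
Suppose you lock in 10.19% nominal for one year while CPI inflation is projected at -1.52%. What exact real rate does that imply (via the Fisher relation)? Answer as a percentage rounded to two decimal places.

11.89%

By the Fisher relation, 1 + r = (1 + i)/(1 + π).
1 + r = 1.10190 / 0.98480 = 1.118907
r = 1.118907 − 1 = 11.8907%, i.e. 11.89%.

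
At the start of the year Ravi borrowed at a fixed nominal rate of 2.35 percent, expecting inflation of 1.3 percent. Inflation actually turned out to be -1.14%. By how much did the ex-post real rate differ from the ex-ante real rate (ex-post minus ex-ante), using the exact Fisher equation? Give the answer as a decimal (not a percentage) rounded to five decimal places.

Ex-ante: (1 + 0.0235)/(1 + 0.0130) − 1 = 1.0365%
Ex-post: (1 + 0.0235)/(1 − 0.0114) − 1 = 3.5302%
Difference (ex-post − ex-ante) = 2.4937% → 0.02494.

0.02494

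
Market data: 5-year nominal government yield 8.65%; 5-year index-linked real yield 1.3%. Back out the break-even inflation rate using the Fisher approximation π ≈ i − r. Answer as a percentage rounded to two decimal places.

π ≈ i − r = 8.65% − 1.3% → 7.35%.

7.35%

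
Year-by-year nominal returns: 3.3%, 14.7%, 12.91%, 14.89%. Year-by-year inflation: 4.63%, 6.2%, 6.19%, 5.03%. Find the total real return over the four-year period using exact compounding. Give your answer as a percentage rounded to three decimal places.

Compound the nominal returns: 1.0330 × 1.1470 × 1.1291 × 1.1489 = 1.5370160.
Compound inflation: 1.0463 × 1.0620 × 1.0619 × 1.0503 = 1.2393036.
Deflate: 1.5370160 / 1.2393036 = 1.2402255.
Total real return = 1.2402255 − 1 → 24.023%.

24.023%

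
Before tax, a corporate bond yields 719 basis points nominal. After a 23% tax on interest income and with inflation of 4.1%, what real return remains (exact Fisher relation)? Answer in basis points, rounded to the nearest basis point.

138 basis points

After-tax nominal return = 7.19% × (1 − 0.23) = 5.5363%.
1 + r = 1.055363 / 1.04100 = 1.013797
After-tax real rate = 1.013797 − 1 → 138 basis points.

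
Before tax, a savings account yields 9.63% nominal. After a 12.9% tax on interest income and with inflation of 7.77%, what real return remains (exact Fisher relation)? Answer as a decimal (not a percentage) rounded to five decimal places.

After-tax nominal return = 9.63% × (1 − 0.129) = 8.38773%.
1 + r = 1.0838773 / 1.07770 = 1.005732
After-tax real rate = 1.005732 − 1 → 0.00573.

0.00573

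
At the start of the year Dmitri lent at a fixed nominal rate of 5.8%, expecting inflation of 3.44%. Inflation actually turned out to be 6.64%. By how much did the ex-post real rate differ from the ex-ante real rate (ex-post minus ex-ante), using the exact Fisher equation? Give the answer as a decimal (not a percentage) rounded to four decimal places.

-0.0307

Ex-ante: (1 + 0.0580)/(1 + 0.0344) − 1 = 2.2815%
Ex-post: (1 + 0.0580)/(1 + 0.0664) − 1 = -0.7877%
Difference (ex-post − ex-ante) = -3.0692% → -0.0307.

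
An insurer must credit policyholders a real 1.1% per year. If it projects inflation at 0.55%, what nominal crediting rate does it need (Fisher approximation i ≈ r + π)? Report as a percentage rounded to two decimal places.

1.65%

i ≈ r + π = 1.1% + 0.55% = 1.65%.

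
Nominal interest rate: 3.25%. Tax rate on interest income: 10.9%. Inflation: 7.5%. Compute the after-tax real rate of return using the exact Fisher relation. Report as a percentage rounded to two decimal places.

-4.28%

After-tax nominal return = 3.25% × (1 − 0.109) = 2.89575%.
1 + r = 1.0289575 / 1.07500 = 0.957170
After-tax real rate = 0.957170 − 1 → -4.28%.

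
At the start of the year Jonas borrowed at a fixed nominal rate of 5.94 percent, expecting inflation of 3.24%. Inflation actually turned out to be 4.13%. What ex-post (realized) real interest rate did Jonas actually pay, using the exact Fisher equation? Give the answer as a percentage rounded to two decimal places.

Ex-post: (1 + 0.0594)/(1 + 0.0413) − 1 = 1.7382%
So the realized real rate is 1.74%.

1.74%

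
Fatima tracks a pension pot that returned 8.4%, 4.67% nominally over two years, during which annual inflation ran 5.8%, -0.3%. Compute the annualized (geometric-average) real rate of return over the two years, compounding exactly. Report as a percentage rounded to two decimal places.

Compound the nominal returns: 1.0840 × 1.0467 = 1.13462280.
Compound inflation: 1.0580 × 0.9970 = 1.05482600.
Deflate: 1.13462280 / 1.05482600 = 1.07564925.
Annualized real rate = 1.07564925^(1/2) − 1 = 3.7135% → 3.71%.

3.71%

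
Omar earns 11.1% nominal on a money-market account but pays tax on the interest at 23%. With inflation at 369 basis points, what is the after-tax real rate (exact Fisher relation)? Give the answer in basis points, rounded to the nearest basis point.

468 basis points

After-tax nominal return = 11.1% × (1 − 0.23) = 8.5470%.
1 + r = 1.08547 / 1.03690 = 1.046842
After-tax real rate = 1.046842 − 1 → 468 basis points.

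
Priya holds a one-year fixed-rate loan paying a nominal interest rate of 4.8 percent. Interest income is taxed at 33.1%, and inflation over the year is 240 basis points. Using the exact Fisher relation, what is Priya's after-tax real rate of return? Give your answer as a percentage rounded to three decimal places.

0.792%

After-tax nominal return = 4.8% × (1 − 0.331) = 3.2112%.
1 + r = 1.032112 / 1.02400 = 1.007922
After-tax real rate = 1.007922 − 1 → 0.792%.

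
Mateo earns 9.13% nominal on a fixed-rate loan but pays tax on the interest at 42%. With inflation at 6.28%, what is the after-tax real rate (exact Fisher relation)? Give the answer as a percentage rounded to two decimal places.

-0.93%

After-tax nominal return = 9.13% × (1 − 0.42) = 5.2954%.
1 + r = 1.052954 / 1.06280 = 0.990736
After-tax real rate = 0.990736 − 1 → -0.93%.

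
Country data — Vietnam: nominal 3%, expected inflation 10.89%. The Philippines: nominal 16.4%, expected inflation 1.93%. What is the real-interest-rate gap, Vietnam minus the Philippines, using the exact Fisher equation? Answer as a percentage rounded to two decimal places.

Vietnam: (1 + 0.0300)/(1 + 0.1089) − 1 = -7.1152%
The Philippines: (1 + 0.1640)/(1 + 0.0193) − 1 = 14.1960%
Differential = -7.1152% − 14.1960% = -21.3112% → -21.31%.

-21.31%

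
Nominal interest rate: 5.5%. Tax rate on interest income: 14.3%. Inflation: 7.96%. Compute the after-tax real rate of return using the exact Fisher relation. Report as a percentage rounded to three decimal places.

After-tax nominal return = 5.5% × (1 − 0.143) = 4.7135%.
1 + r = 1.047135 / 1.07960 = 0.969929
After-tax real rate = 0.969929 − 1 → -3.007%.

-3.007%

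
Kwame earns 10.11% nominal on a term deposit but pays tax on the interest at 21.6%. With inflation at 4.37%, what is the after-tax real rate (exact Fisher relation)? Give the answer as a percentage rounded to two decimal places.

After-tax nominal return = 10.11% × (1 − 0.216) = 7.92624%.
1 + r = 1.0792624 / 1.04370 = 1.034073
After-tax real rate = 1.034073 − 1 → 3.41%.

3.41%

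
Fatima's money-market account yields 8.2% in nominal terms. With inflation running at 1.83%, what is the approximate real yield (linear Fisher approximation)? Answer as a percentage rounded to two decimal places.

r ≈ i − π = 8.2% − 1.83% = 6.37%.

6.37%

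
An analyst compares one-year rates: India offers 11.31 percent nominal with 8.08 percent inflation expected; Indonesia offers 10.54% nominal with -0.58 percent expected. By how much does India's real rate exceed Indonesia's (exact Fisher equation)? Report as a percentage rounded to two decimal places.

-8.20%

India: (1 + 0.1131)/(1 + 0.0808) − 1 = 2.9885%
Indonesia: (1 + 0.1054)/(1 − 0.0058) − 1 = 11.1849%
Differential = 2.9885% − 11.1849% = -8.1963% → -8.20%.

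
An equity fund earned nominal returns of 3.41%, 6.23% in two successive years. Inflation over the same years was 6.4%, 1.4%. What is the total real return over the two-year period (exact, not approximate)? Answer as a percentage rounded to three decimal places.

Compound the nominal returns: 1.0341 × 1.0623 = 1.098524.
Compound inflation: 1.0640 × 1.0140 = 1.078896.
Deflate: 1.098524 / 1.078896 = 1.018193.
Total real return = 1.018193 − 1 → 1.819%.

1.819%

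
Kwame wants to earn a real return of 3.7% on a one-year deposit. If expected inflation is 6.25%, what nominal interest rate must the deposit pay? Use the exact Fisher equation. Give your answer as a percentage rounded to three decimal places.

10.181%

(1 + i) = (1 + r)(1 + π) = 1.03700 × 1.06250 = 1.1018125
i = 1.1018125 − 1, so the required nominal rate is 10.181%.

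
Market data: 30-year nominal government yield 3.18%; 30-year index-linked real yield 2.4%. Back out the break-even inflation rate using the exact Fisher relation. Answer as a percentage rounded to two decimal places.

0.76%

(1 + π) = (1 + i)/(1 + r) = 1.03180 / 1.02400 = 1.007617
Break-even inflation = 1.007617 − 1 → 0.76%.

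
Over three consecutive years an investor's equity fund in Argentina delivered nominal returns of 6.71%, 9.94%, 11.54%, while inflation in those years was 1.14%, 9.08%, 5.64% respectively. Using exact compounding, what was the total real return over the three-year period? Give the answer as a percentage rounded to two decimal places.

12.28%

Nominal growth factor = 1.0671 × 1.0994 × 1.1154 = 1.308554
Price-level growth factor = 1.0114 × 1.0908 × 1.0564 = 1.165458
Real growth factor = 1.308554 / 1.165458 = 1.122781
Total real return = 1.122781 − 1 → 12.28%.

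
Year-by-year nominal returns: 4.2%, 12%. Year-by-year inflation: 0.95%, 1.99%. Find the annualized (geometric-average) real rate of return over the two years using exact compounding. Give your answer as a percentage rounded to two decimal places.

Nominal growth factor = 1.0420 × 1.1200 = 1.16704000
Price-level growth factor = 1.0095 × 1.0199 = 1.02958905
Real growth factor = 1.16704000 / 1.02958905 = 1.13350079
Annualized real rate = 1.13350079^(1/2) − 1 = 6.4660% → 6.47%.

6.47%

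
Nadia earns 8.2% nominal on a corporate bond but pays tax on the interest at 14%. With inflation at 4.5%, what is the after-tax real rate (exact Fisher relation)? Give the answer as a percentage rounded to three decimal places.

After-tax nominal return = 8.2% × (1 − 0.14) = 7.0520%.
1 + r = 1.07052 / 1.04500 = 1.024421
After-tax real rate = 1.024421 − 1 → 2.442%.

2.442%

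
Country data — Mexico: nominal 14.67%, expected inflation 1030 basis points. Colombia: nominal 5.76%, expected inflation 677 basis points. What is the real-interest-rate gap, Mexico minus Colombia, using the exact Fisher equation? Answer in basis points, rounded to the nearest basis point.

491 basis points

Mexico: (1 + 0.1467)/(1 + 0.1030) − 1 = 3.9619%
Colombia: (1 + 0.0576)/(1 + 0.0677) − 1 = -0.9460%
Differential = 3.9619% − (-0.9460%) = 4.9079% → 491 basis points.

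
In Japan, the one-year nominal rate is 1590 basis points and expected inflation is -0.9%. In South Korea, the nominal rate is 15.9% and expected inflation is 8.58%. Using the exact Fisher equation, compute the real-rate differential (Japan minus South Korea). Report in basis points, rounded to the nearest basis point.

1021 basis points

Japan: (1 + 0.1590)/(1 − 0.0090) − 1 = 16.9526%
South Korea: (1 + 0.1590)/(1 + 0.0858) − 1 = 6.7416%
Differential = 16.9526% − 6.7416% = 10.2110% → 1021 basis points.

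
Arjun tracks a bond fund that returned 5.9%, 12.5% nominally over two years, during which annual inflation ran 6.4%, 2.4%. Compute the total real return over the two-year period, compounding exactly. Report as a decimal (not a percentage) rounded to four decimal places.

Nominal growth factor = 1.0590 × 1.1250 = 1.191375
Price-level growth factor = 1.0640 × 1.0240 = 1.089536
Real growth factor = 1.191375 / 1.089536 = 1.093470
Total real return = 1.093470 − 1 → 0.0935.

0.0935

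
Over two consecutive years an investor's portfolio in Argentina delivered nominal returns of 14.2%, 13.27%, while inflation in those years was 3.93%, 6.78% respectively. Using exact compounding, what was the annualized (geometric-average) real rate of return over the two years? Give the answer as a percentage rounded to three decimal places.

Nominal growth factor = 1.1420 × 1.1327 = 1.29354340
Price-level growth factor = 1.0393 × 1.0678 = 1.10976454
Real growth factor = 1.29354340 / 1.10976454 = 1.16560167
Annualized real rate = 1.16560167^(1/2) − 1 = 7.9630% → 7.963%.

7.963%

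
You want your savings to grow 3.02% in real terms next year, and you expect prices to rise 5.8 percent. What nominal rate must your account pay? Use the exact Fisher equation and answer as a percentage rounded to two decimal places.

(1 + i) = (1 + r)(1 + π) = 1.03020 × 1.05800 = 1.0899516
i = 1.0899516 − 1, so the required nominal rate is 9.00%.

9.00%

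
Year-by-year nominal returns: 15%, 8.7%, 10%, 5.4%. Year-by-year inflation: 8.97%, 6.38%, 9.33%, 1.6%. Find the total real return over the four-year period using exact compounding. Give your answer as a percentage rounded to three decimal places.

Nominal growth factor = 1.1500 × 1.0870 × 1.1000 × 1.0540 = 1.449308
Price-level growth factor = 1.0897 × 1.0638 × 1.0933 × 1.0160 = 1.287656
Real growth factor = 1.449308 / 1.287656 = 1.125539
Total real return = 1.125539 − 1 → 12.554%.

12.554%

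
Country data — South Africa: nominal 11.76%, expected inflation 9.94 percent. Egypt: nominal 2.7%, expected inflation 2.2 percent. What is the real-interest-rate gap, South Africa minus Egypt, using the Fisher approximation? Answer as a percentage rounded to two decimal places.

1.32%

South Africa: 11.76% − 9.94% = 1.820%
Egypt: 2.7% − 2.2% = 0.500%
Differential = 1.320% → 1.32%.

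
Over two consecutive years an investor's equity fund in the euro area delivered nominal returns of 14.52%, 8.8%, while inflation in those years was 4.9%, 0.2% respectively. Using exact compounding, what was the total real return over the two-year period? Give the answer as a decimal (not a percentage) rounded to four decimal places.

Compound the nominal returns: 1.1452 × 1.0880 = 1.245978.
Compound inflation: 1.0490 × 1.0020 = 1.051098.
Deflate: 1.245978 / 1.051098 = 1.185406.
Total real return = 1.185406 − 1 → 0.1854.

0.1854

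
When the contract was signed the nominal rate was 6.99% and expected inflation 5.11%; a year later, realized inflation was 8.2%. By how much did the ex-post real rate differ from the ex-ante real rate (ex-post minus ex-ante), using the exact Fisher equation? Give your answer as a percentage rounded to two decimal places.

Ex-ante: (1 + 0.0699)/(1 + 0.0511) − 1 = 1.7886%
Ex-post: (1 + 0.0699)/(1 + 0.0820) − 1 = -1.1183%
Difference (ex-post − ex-ante) = -2.9069% → -2.91%.

-2.91%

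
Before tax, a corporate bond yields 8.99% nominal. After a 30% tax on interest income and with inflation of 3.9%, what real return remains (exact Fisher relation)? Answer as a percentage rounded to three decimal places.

2.303%

After-tax nominal return = 8.99% × (1 − 0.3) = 6.2930%.
1 + r = 1.06293 / 1.03900 = 1.023032
After-tax real rate = 1.023032 − 1 → 2.303%.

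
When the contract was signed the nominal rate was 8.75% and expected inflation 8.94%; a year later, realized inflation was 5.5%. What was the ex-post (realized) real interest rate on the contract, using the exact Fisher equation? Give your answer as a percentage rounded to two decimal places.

Ex-post: (1 + 0.0875)/(1 + 0.0550) − 1 = 3.0806%
So the realized real rate is 3.08%.

3.08%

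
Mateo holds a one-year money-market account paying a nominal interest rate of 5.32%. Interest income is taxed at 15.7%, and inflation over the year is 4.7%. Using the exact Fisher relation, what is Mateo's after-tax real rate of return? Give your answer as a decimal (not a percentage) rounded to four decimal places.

-0.0021

After-tax nominal return = 5.32% × (1 − 0.157) = 4.48476%.
1 + r = 1.0448476 / 1.04700 = 0.997944
After-tax real rate = 0.997944 − 1 → -0.0021.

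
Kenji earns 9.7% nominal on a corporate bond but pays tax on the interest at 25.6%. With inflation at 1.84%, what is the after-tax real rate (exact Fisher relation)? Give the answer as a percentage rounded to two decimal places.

After-tax nominal return = 9.7% × (1 − 0.256) = 7.2168%.
1 + r = 1.072168 / 1.01840 = 1.052797
After-tax real rate = 1.052797 − 1 → 5.28%.

5.28%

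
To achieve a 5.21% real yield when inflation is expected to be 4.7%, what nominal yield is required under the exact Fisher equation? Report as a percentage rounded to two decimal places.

(1 + i) = (1 + r)(1 + π) = 1.05210 × 1.04700 = 1.1015487
i = 1.1015487 − 1, so the required nominal rate is 10.15%.

10.15%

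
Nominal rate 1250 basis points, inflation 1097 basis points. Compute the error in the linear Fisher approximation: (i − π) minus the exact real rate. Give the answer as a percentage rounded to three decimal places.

0.151%

Approximate: r ≈ 12.500% − 10.970% = 1.5300%
Exact: (1 + 0.1250)/(1 + 0.1097) − 1 = 1.3788%
Error = 1.5300% − 1.3788% = 0.1512% → 0.151%.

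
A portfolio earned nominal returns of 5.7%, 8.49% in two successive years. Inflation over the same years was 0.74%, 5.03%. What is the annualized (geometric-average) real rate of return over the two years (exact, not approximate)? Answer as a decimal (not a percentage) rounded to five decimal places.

Compound the nominal returns: 1.0570 × 1.0849 = 1.14673930.
Compound inflation: 1.0074 × 1.0503 = 1.05807222.
Deflate: 1.14673930 / 1.05807222 = 1.08380059.
Annualized real rate = 1.08380059^(1/2) − 1 = 4.1057% → 0.04106.

0.04106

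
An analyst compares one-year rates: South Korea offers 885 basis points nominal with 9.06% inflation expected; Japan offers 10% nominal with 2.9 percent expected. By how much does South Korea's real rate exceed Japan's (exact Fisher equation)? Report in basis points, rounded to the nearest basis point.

South Korea: (1 + 0.0885)/(1 + 0.0906) − 1 = -0.1926%
Japan: (1 + 0.1000)/(1 + 0.0290) − 1 = 6.8999%
Differential = -0.1926% − 6.8999% = -7.0925% → -709 basis points.

-709 basis points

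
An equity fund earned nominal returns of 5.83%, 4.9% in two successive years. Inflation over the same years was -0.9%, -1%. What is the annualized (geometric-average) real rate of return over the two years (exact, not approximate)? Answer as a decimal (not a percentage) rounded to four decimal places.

0.0637

Nominal growth factor = 1.0583 × 1.0490 = 1.11015670
Price-level growth factor = 0.9910 × 0.9900 = 0.98109000
Real growth factor = 1.11015670 / 0.98109000 = 1.13155439
Annualized real rate = 1.13155439^(1/2) − 1 = 6.3745% → 0.0637.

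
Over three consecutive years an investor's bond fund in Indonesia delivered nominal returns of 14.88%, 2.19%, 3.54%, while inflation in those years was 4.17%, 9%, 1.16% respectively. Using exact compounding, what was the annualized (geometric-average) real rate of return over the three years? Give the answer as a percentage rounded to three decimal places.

1.905%

Compound the nominal returns: 1.1488 × 1.0219 × 1.0354 = 1.21551686.
Compound inflation: 1.0417 × 1.0900 × 1.0116 = 1.14862425.
Deflate: 1.21551686 / 1.14862425 = 1.05823715.
Annualized real rate = 1.05823715^(1/3) − 1 = 1.9047% → 1.905%.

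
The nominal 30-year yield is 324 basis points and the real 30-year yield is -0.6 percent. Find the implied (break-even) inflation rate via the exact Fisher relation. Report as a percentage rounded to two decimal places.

(1 + π) = (1 + i)/(1 + r) = 1.03240 / 0.99400 = 1.038632
Break-even inflation = 1.038632 − 1 → 3.86%.

3.86%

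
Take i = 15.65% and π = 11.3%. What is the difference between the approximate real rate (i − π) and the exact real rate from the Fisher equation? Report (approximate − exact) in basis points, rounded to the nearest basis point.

44 basis points

Approximate: r ≈ 15.650% − 11.300% = 4.3500%
Exact: (1 + 0.1565)/(1 + 0.1130) − 1 = 3.9084%
Error = 4.3500% − 3.9084% = 0.4416% → 44 basis points.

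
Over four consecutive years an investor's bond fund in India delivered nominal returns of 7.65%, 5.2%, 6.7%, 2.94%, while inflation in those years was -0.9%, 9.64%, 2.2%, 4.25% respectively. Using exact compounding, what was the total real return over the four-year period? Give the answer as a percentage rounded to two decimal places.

Compound the nominal returns: 1.0765 × 1.0520 × 1.0670 × 1.0294 = 1.243880.
Compound inflation: 0.9910 × 1.0964 × 1.0220 × 1.0425 = 1.157630.
Deflate: 1.243880 / 1.157630 = 1.074506.
Total real return = 1.074506 − 1 → 7.45%.

7.45%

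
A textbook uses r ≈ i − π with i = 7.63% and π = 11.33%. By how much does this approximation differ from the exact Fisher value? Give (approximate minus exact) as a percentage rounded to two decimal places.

Approximate: r ≈ 7.630% − 11.330% = -3.7000%
Exact: (1 + 0.0763)/(1 + 0.1133) − 1 = -3.3235%
Error = -3.7000% − (-3.3235%) = -0.3765% → -0.38%.

-0.38%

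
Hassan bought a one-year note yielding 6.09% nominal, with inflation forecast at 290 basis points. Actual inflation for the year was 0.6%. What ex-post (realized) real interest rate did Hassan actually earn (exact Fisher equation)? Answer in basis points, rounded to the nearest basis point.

Ex-post: (1 + 0.0609)/(1 + 0.0060) − 1 = 5.4573%
So the realized real rate is 546 basis points.

546 basis points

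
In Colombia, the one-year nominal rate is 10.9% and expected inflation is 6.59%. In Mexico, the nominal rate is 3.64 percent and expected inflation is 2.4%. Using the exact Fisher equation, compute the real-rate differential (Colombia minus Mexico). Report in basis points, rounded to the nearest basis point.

Colombia: (1 + 0.1090)/(1 + 0.0659) − 1 = 4.0435%
Mexico: (1 + 0.0364)/(1 + 0.0240) − 1 = 1.2109%
Differential = 4.0435% − 1.2109% = 2.8326% → 283 basis points.

283 basis points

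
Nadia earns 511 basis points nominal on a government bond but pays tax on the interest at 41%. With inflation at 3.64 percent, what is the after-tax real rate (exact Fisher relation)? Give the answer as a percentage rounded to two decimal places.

-0.60%

After-tax nominal return = 5.11% × (1 − 0.41) = 3.0149%.
1 + r = 1.030149 / 1.03640 = 0.993969
After-tax real rate = 0.993969 − 1 → -0.60%.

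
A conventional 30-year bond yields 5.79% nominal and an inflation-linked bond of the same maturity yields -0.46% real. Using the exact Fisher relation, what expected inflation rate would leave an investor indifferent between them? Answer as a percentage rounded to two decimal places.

6.28%

(1 + π) = (1 + i)/(1 + r) = 1.05790 / 0.99540 = 1.062789
Break-even inflation = 1.062789 − 1 → 6.28%.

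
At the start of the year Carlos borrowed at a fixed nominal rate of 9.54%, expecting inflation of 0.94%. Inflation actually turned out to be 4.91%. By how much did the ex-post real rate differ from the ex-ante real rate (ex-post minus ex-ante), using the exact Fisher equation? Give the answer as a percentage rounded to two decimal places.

-4.11%

Ex-ante: (1 + 0.0954)/(1 + 0.0094) − 1 = 8.5199%
Ex-post: (1 + 0.0954)/(1 + 0.0491) − 1 = 4.4133%
Difference (ex-post − ex-ante) = -4.1066% → -4.11%.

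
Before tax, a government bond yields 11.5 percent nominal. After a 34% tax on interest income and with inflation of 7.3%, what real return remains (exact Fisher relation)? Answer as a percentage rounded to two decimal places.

0.27%

After-tax nominal return = 11.5% × (1 − 0.34) = 7.5900%.
1 + r = 1.07590 / 1.07300 = 1.002703
After-tax real rate = 1.002703 − 1 → 0.27%.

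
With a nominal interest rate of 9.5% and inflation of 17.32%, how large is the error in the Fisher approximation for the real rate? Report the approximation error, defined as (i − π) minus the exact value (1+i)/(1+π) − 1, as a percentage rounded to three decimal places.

-1.154%

Approximate: r ≈ 9.500% − 17.320% = -7.8200%
Exact: (1 + 0.0950)/(1 + 0.1732) − 1 = -6.66553%
Error = -7.8200% − (-6.66553%) = -1.15447% → -1.154%.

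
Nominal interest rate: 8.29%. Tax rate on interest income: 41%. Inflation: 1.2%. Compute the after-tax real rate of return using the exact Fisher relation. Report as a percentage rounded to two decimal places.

After-tax nominal return = 8.29% × (1 − 0.41) = 4.8911%.
1 + r = 1.048911 / 1.01200 = 1.036473
After-tax real rate = 1.036473 − 1 → 3.65%.

3.65%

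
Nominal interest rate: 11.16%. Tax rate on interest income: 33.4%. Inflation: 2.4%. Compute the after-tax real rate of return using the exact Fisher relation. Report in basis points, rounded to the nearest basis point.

After-tax nominal return = 11.16% × (1 − 0.334) = 7.43256%.
1 + r = 1.0743256 / 1.02400 = 1.049146
After-tax real rate = 1.049146 − 1 → 491 basis points.

491 basis points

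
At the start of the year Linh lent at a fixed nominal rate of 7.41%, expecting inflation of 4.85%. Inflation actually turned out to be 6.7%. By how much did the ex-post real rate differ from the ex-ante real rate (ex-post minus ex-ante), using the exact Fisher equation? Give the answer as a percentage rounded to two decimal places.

Ex-ante: (1 + 0.0741)/(1 + 0.0485) − 1 = 2.4416%
Ex-post: (1 + 0.0741)/(1 + 0.0670) − 1 = 0.6654%
Difference (ex-post − ex-ante) = -1.7762% → -1.78%.

-1.78%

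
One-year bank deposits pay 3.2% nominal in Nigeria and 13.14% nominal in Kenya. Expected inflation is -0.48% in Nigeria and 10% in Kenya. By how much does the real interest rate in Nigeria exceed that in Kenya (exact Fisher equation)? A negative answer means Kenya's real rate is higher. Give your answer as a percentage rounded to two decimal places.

0.84%

Nigeria: (1 + 0.0320)/(1 − 0.0048) − 1 = 3.6977%
Kenya: (1 + 0.1314)/(1 + 0.1000) − 1 = 2.8545%
Differential = 3.6977% − 2.8545% = 0.8432% → 0.84%.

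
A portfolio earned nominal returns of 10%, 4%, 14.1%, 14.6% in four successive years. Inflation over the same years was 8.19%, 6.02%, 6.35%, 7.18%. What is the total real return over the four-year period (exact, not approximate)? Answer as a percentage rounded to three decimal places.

14.412%

Compound the nominal returns: 1.1000 × 1.0400 × 1.1410 × 1.1460 = 1.495878.
Compound inflation: 1.0819 × 1.0602 × 1.0635 × 1.0718 = 1.307453.
Deflate: 1.495878 / 1.307453 = 1.144116.
Total real return = 1.144116 − 1 → 14.412%.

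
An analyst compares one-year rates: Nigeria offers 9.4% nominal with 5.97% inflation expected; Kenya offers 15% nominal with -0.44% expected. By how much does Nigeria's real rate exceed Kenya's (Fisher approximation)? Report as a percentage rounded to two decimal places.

Nigeria: 9.4% − 5.97% = 3.430%
Kenya: 15% − (-0.44%) = 15.440%
Differential = -12.010% → -12.01%.

-12.01%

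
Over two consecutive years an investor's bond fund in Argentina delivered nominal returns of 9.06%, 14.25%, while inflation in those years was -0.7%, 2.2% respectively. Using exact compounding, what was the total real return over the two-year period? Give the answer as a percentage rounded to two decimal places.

Compound the nominal returns: 1.0906 × 1.1425 = 1.246011.
Compound inflation: 0.9930 × 1.0220 = 1.014846.
Deflate: 1.246011 / 1.014846 = 1.227783.
Total real return = 1.227783 − 1 → 22.78%.

22.78%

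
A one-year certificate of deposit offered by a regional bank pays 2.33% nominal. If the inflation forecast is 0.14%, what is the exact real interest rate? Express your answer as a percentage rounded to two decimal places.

1 + r = 1.02330 / 1.00140 = 1.021869
r = 1.021869 − 1 = 2.1869%, i.e. 2.19%.

2.19%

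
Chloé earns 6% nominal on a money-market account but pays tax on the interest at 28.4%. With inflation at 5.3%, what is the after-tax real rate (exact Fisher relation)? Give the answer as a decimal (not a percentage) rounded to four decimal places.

After-tax nominal return = 6% × (1 − 0.284) = 4.2960%.
1 + r = 1.04296 / 1.05300 = 0.990465
After-tax real rate = 0.990465 − 1 → -0.0095.

-0.0095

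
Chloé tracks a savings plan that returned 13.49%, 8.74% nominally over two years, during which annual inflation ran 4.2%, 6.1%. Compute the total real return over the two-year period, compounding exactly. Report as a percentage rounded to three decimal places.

Compound the nominal returns: 1.1349 × 1.0874 = 1.234090.
Compound inflation: 1.0420 × 1.0610 = 1.105562.
Deflate: 1.234090 / 1.105562 = 1.116256.
Total real return = 1.116256 − 1 → 11.626%.

11.626%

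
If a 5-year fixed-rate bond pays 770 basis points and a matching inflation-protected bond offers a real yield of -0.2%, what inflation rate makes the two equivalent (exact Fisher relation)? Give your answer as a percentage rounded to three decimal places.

7.916%

(1 + π) = (1 + i)/(1 + r) = 1.07700 / 0.99800 = 1.079158
Break-even inflation = 1.079158 − 1 → 7.916%.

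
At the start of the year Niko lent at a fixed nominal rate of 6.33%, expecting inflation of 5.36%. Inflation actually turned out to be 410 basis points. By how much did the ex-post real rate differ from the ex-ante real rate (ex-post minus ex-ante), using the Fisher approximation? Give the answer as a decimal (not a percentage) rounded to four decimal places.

0.0126

Ex-ante: 6.33% − 5.36% = 0.970%
Ex-post: 6.33% − 4.1% = 2.230%
Difference (ex-post − ex-ante) = 1.2600% → 0.0126.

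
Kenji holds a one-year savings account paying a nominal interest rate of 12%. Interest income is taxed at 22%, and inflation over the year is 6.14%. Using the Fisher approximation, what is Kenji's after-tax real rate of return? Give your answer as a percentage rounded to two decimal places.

3.22%

After-tax nominal return = 12% × (1 − 0.22) = 9.3600%.
r ≈ 9.3600% − 6.14% → 3.22%.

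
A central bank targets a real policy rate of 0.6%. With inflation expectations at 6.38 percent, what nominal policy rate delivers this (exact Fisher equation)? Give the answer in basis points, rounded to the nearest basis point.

(1 + i) = (1 + r)(1 + π) = 1.00600 × 1.06380 = 1.0701828
i = 1.0701828 − 1, so the required nominal rate is 702 basis points.

702 basis points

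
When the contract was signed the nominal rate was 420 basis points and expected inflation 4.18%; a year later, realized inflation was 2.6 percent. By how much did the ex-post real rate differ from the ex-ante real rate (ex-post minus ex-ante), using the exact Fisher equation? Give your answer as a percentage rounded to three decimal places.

1.540%

Ex-ante: (1 + 0.0420)/(1 + 0.0418) − 1 = 0.0192%
Ex-post: (1 + 0.0420)/(1 + 0.0260) − 1 = 1.5595%
Difference (ex-post − ex-ante) = 1.5403% → 1.540%.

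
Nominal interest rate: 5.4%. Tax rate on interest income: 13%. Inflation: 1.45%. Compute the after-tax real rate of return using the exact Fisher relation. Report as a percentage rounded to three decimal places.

3.202%

After-tax nominal return = 5.4% × (1 − 0.13) = 4.6980%.
1 + r = 1.04698 / 1.01450 = 1.032016
After-tax real rate = 1.032016 − 1 → 3.202%.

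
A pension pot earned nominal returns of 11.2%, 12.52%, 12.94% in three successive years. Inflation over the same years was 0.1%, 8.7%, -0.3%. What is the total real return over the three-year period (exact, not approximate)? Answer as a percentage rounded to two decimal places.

30.26%

Compound the nominal returns: 1.1120 × 1.1252 × 1.1294 = 1.413131.
Compound inflation: 1.0010 × 1.0870 × 0.9970 = 1.084823.
Deflate: 1.413131 / 1.084823 = 1.302637.
Total real return = 1.302637 − 1 → 30.26%.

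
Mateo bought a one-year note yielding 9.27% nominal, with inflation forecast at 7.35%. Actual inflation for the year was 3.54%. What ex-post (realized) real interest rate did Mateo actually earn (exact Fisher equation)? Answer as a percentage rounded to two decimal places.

Ex-post: (1 + 0.0927)/(1 + 0.0354) − 1 = 5.5341%
So the realized real rate is 5.53%.

5.53%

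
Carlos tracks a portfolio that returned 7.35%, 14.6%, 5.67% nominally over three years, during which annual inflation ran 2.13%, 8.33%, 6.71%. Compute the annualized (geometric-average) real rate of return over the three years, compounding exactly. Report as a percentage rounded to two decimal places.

3.26%

Nominal growth factor = 1.0735 × 1.1460 × 1.0567 = 1.29998510
Price-level growth factor = 1.0213 × 1.0833 × 1.0671 = 1.18061200
Real growth factor = 1.29998510 / 1.18061200 = 1.10111120
Annualized real rate = 1.10111120^(1/3) − 1 = 3.2628% → 3.26%.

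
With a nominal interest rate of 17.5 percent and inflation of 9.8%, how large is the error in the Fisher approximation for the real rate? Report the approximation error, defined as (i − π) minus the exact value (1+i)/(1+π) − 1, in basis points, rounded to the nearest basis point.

69 basis points

Approximate: r ≈ 17.500% − 9.800% = 7.7000%
Exact: (1 + 0.1750)/(1 + 0.0980) − 1 = 7.0128%
Error = 7.7000% − 7.0128% = 0.6872% → 69 basis points.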